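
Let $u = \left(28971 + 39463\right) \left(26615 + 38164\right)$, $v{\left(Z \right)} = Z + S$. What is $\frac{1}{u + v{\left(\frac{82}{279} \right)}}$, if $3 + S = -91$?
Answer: $\frac{279}{1236830991850} \approx 2.2558 \cdot 10^{-10}$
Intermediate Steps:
$S = -94$ ($S = -3 - 91 = -94$)
$v{\left(Z \right)} = -94 + Z$ ($v{\left(Z \right)} = Z - 94 = -94 + Z$)
$u = 4433086086$ ($u = 68434 \cdot 64779 = 4433086086$)
$\frac{1}{u + v{\left(\frac{82}{279} \right)}} = \frac{1}{4433086086 - \left(94 - \frac{82}{279}\right)} = \frac{1}{4433086086 + \left(-94 + 82 \cdot \frac{1}{279}\right)} = \frac{1}{4433086086 + \left(-94 + \frac{82}{279}\right)} = \frac{1}{4433086086 - \frac{26144}{279}} = \frac{1}{\frac{1236830991850}{279}} = \frac{279}{1236830991850}$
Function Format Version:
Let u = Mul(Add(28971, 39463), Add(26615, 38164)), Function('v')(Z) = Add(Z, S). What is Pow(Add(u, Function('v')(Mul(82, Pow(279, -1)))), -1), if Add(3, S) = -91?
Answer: Rational(279, 1236830991850) ≈ 2.2558e-10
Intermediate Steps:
S = -94 (S = Add(-3, -91) = -94)
Function('v')(Z) = Add(-94, Z) (Function('v')(Z) = Add(Z, -94) = Add(-94, Z))
u = 4433086086 (u = Mul(68434, 64779) = 4433086086)
Pow(Add(u, Function('v')(Mul(82, Pow(279, -1)))), -1) = Pow(Add(4433086086, Add(-94, Mul(82, Pow(279, -1)))), -1) = Pow(Add(4433086086, Add(-94, Mul(82, Rational(1, 279)))), -1) = Pow(Add(4433086086, Add(-94, Rational(82, 279))), -1) = Pow(Add(4433086086, Rational(-26144, 279)), -1) = Pow(Rational(1236830991850, 279), -1) = Rational(279, 1236830991850)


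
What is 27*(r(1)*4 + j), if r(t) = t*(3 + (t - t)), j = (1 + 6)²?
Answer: 1647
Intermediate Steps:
j = 49 (j = 7² = 49)
r(t) = 3*t (r(t) = t*(3 + 0) = t*3 = 3*t)
27*(r(1)*4 + j) = 27*((3*1)*4 + 49) = 27*(3*4 + 49) = 27*(12 + 49) = 27*61 = 1647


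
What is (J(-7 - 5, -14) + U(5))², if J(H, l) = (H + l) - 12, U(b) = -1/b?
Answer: 36481/25 ≈ 1459.2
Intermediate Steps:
J(H, l) = -12 + H + l
(J(-7 - 5, -14) + U(5))² = ((-12 + (-7 - 5) - 14) - 1/5)² = ((-12 - 12 - 14) - 1*⅕)² = (-38 - ⅕)² = (-191/5)² = 36481/25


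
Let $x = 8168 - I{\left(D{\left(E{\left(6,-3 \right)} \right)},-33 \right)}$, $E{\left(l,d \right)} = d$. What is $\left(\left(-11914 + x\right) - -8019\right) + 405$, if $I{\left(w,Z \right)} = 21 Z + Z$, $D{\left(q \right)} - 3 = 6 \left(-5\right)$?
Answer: $5404$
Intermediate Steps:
$D{\left(q \right)} = -27$ ($D{\left(q \right)} = 3 + 6 \left(-5\right) = 3 - 30 = -27$)
$I{\left(w,Z \right)} = 22 Z$
$x = 8894$ ($x = 8168 - 22 \left(-33\right) = 8168 - -726 = 8168 + 726 = 8894$)
$\left(\left(-11914 + x\right) - -8019\right) + 405 = \left(\left(-11914 + 8894\right) - -8019\right) + 405 = \left(-3020 + 8019\right) + 405 = 4999 + 405 = 5404$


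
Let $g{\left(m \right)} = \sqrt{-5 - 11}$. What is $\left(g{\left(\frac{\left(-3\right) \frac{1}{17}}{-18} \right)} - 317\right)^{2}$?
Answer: $100473 - 2536 i \approx 1.0047 \cdot 10^{5} - 2536.0 i$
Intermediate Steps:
$g{\left(m \right)} = 4 i$ ($g{\left(m \right)} = \sqrt{-16} = 4 i$)
$\left(g{\left(\frac{\left(-3\right) \frac{1}{17}}{-18} \right)} - 317\right)^{2} = \left(4 i - 317\right)^{2} = \left(-317 + 4 i\right)^{2}$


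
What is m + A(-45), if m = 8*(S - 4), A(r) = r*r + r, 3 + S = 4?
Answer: 1956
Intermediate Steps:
S = 1 (S = -3 + 4 = 1)
A(r) = r + r² (A(r) = r² + r = r + r²)
m = -24 (m = 8*(1 - 4) = 8*(-3) = -24)
m + A(-45) = -24 - 45*(1 - 45) = -24 - 45*(-44) = -24 + 1980 = 1956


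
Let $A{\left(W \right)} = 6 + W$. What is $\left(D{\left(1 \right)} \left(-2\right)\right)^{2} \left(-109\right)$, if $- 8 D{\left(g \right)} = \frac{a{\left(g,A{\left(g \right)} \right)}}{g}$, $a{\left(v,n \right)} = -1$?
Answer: $- \frac{109}{16} \approx -6.8125$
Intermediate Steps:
$D{\left(g \right)} = \frac{1}{8 g}$ ($D{\left(g \right)} = - \frac{\left(-1\right) \frac{1}{g}}{8} = \frac{1}{8 g}$)
$\left(D{\left(1 \right)} \left(-2\right)\right)^{2} \left(-109\right) = \left(\frac{1}{8 \cdot 1} \left(-2\right)\right)^{2} \left(-109\right) = \left(\frac{1}{8} \cdot 1 \left(-2\right)\right)^{2} \left(-109\right) = \left(\frac{1}{8} \left(-2\right)\right)^{2} \left(-109\right) = \left(- \frac{1}{4}\right)^{2} \left(-109\right) = \frac{1}{16} \left(-109\right) = - \frac{109}{16}$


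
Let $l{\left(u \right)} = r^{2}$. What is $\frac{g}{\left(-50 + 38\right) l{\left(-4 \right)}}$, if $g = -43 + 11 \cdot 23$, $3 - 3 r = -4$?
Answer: $- \frac{45}{14} \approx -3.2143$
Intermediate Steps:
$r = \frac{7}{3}$ ($r = 1 - - \frac{4}{3} = 1 + \frac{4}{3} = \frac{7}{3} \approx 2.3333$)
$l{\left(u \right)} = \frac{49}{9}$ ($l{\left(u \right)} = \left(\frac{7}{3}\right)^{2} = \frac{49}{9}$)
$g = 210$ ($g = -43 + 253 = 210$)
$\frac{g}{\left(-50 + 38\right) l{\left(-4 \right)}} = \frac{210}{\left(-50 + 38\right) \frac{49}{9}} = \frac{210}{\left(-12\right) \frac{49}{9}} = \frac{210}{- \frac{196}{3}} = 210 \left(- \frac{3}{196}\right) = - \frac{45}{14}$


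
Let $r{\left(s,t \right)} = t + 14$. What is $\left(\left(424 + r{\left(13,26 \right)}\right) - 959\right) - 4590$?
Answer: $-5085$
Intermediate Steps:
$r{\left(s,t \right)} = 14 + t$
$\left(\left(424 + r{\left(13,26 \right)}\right) - 959\right) - 4590 = \left(\left(424 + \left(14 + 26\right)\right) - 959\right) - 4590 = \left(\left(424 + 40\right) - 959\right) - 4590 = \left(464 - 959\right) - 4590 = -495 - 4590 = -5085$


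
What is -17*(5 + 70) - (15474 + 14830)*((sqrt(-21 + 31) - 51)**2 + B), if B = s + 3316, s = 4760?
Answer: -323860123 + 3091008*sqrt(10) ≈ -3.1409e+8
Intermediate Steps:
B = 8076 (B = 4760 + 3316 = 8076)
-17*(5 + 70) - (15474 + 14830)*((sqrt(-21 + 31) - 51)**2 + B) = -17*(5 + 70) - (15474 + 14830)*((sqrt(-21 + 31) - 51)**2 + 8076) = -17*75 - 30304*((sqrt(10) - 51)**2 + 8076) = -1275 - 30304*((-51 + sqrt(10))**2 + 8076) = -1275 - 30304*(8076 + (-51 + sqrt(10))**2) = -1275 - (244735104 + 30304*(-51 + sqrt(10))**2) = -1275 + (-244735104 - 30304*(-51 + sqrt(10))**2) = -244736379 - 30304*(-51 + sqrt(10))**2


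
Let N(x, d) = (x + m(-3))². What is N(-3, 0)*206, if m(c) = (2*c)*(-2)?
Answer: 16686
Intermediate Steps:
m(c) = -4*c
N(x, d) = (12 + x)² (N(x, d) = (x - 4*(-3))² = (x + 12)² = (12 + x)²)
N(-3, 0)*206 = (12 - 3)²*206 = 9²*206 = 81*206 = 16686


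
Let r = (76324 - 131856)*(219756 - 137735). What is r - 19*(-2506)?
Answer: -4554742558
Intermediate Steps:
r = -4554790172 (r = -55532*82021 = -4554790172)
r - 19*(-2506) = -4554790172 - 19*(-2506) = -4554790172 - 1*(-47614) = -4554790172 + 47614 = -4554742558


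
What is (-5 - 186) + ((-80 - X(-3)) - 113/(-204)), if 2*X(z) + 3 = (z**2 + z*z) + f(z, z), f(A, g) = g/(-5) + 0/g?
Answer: -283811/1020 ≈ -278.25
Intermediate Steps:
f(A, g) = -g/5 (f(A, g) = g*(-1/5) + 0 = -g/5 + 0 = -g/5)
X(z) = -3/2 + z**2 - z/10 (X(z) = -3/2 + ((z**2 + z*z) - z/5)/2 = -3/2 + ((z**2 + z**2) - z/5)/2 = -3/2 + (2*z**2 - z/5)/2 = -3/2 + (z**2 - z/10) = -3/2 + z**2 - z/10)
(-5 - 186) + ((-80 - X(-3)) - 113/(-204)) = (-5 - 186) + ((-80 - (-3/2 + (-3)**2 - 1/10*(-3))) - 113/(-204)) = -191 + ((-80 - (-3/2 + 9 + 3/10)) - 113*(-1/204)) = -191 + ((-80 - 1*39/5) + 113/204) = -191 + ((-80 - 39/5) + 113/204) = -191 + (-439/5 + 113/204) = -191 - 88991/1020 = -283811/1020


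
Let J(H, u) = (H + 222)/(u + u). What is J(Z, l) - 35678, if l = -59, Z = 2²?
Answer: -2105115/59 ≈ -35680.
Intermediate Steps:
Z = 4
J(H, u) = (222 + H)/(2*u) (J(H, u) = (222 + H)/((2*u)) = (222 + H)*(1/(2*u)) = (222 + H)/(2*u))
J(Z, l) - 35678 = (½)*(222 + 4)/(-59) - 35678 = (½)*(-1/59)*226 - 35678 = -113/59 - 35678 = -2105115/59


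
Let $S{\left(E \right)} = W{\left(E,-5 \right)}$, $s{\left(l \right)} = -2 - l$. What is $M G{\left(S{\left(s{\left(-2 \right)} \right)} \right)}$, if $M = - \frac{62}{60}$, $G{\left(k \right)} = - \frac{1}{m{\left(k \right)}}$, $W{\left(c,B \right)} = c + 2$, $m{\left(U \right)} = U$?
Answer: $\frac{31}{60} \approx 0.51667$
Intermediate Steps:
$W{\left(c,B \right)} = 2 + c$
$S{\left(E \right)} = 2 + E$
$G{\left(k \right)} = - \frac{1}{k}$
$M = - \frac{31}{30}$ ($M = \left(-62\right) \frac{1}{60} = - \frac{31}{30} \approx -1.0333$)
$M G{\left(S{\left(s{\left(-2 \right)} \right)} \right)} = - \frac{31 \left(- \frac{1}{2 - 0}\right)}{30} = - \frac{31 \left(- \frac{1}{2 + \left(-2 + 2\right)}\right)}{30} = - \frac{31 \left(- \frac{1}{2 + 0}\right)}{30} = - \frac{31 \left(- \frac{1}{2}\right)}{30} = - \frac{31 \left(\left(-1\right) \frac{1}{2}\right)}{30} = \left(- \frac{31}{30}\right) \left(- \frac{1}{2}\right) = \frac{31}{60}$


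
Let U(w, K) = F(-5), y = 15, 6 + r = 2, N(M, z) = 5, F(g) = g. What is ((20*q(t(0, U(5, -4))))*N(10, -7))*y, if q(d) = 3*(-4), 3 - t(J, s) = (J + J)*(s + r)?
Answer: -18000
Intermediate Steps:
r = -4 (r = -6 + 2 = -4)
U(w, K) = -5
t(J, s) = 3 - 2*J*(-4 + s) (t(J, s) = 3 - (J + J)*(s - 4) = 3 - 2*J*(-4 + s))
q(d) = -12
((20*q(t(0, U(5, -4))))*N(10, -7))*y = ((20*(-12))*5)*15 = -240*5*15 = -1200*15 = -18000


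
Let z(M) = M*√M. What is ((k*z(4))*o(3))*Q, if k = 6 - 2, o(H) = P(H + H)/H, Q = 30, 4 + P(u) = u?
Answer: 640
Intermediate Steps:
P(u) = -4 + u
z(M) = M^(3/2)
o(H) = (-4 + 2*H)/H (o(H) = (-4 + (H + H))/H = (-4 + 2*H)/H)
k = 4
((k*z(4))*o(3))*Q = ((4*4^(3/2))*(2 - 4/3))*30 = ((4*8)*(2 - 4*⅓))*30 = (32*(2 - 4/3))*30 = (32*(⅔))*30 = (64/3)*30 = 640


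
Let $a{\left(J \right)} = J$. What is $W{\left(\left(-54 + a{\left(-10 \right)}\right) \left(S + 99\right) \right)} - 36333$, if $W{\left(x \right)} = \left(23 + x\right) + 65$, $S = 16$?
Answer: $-43605$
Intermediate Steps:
$W{\left(x \right)} = 88 + x$
$W{\left(\left(-54 + a{\left(-10 \right)}\right) \left(S + 99\right) \right)} - 36333 = \left(88 + \left(-54 - 10\right) \left(16 + 99\right)\right) - 36333 = \left(88 - 7360\right) - 36333 = -7272 - 36333 = -43605$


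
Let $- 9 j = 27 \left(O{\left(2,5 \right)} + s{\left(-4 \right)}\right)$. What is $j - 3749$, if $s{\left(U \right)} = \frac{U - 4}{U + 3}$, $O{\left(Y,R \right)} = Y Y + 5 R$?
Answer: $-3860$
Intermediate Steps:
$O{\left(Y,R \right)} = Y^{2} + 5 R$
$s{\left(U \right)} = \frac{-4 + U}{3 + U}$
$j = -111$ ($j = - \frac{27 \left(\left(2^{2} + 5 \cdot 5\right) + \frac{-4 - 4}{3 - 4}\right)}{9} = - \frac{27 \left(\left(4 + 25\right) + \frac{1}{-1} \left(-8\right)\right)}{9} = - \frac{27 \left(29 - -8\right)}{9} = - \frac{27 \left(29 + 8\right)}{9} = - \frac{27 \cdot 37}{9} = \left(- \frac{1}{9}\right) 999 = -111$)
$j - 3749 = -111 - 3749 = -3860$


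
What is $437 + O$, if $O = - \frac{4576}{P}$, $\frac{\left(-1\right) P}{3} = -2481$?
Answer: $\frac{3248015}{7443} \approx 436.39$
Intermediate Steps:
$P = 7443$ ($P = \left(-3\right) \left(-2481\right) = 7443$)
$O = - \frac{4576}{7443} \approx -0.61481$
$437 + O = 437 - \frac{4576}{7443} = \frac{3248015}{7443}$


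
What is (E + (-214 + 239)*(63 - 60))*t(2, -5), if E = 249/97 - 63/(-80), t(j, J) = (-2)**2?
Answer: 608031/1940 ≈ 313.42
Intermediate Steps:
t(j, J) = 4
E = 26031/7760 (E = 249*(1/97) - 63*(-1/80) = 249/97 + 63/80 = 26031/7760 ≈ 3.3545)
(E + (-214 + 239)*(63 - 60))*t(2, -5) = (26031/7760 + (-214 + 239)*(63 - 60))*4 = (26031/7760 + 25*3)*4 = (26031/7760 + 75)*4 = (608031/7760)*4 = 608031/1940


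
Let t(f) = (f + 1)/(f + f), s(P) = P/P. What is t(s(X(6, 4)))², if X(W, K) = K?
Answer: 1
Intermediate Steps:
s(P) = 1
t(f) = (1 + f)/(2*f) (t(f) = (1 + f)/((2*f)) = (1 + f)*(1/(2*f)) = (1 + f)/(2*f))
t(s(X(6, 4)))² = ((½)*(1 + 1)/1)² = ((½)*1*2)² = 1² = 1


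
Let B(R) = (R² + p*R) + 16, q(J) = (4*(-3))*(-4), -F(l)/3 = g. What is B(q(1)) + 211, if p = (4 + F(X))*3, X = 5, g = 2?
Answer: 2243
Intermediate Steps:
F(l) = -6 (F(l) = -3*2 = -6)
p = -6 (p = (4 - 6)*3 = -2*3 = -6)
q(J) = 48 (q(J) = -12*(-4) = 48)
B(R) = 16 + R² - 6*R (B(R) = (R² - 6*R) + 16 = 16 + R² - 6*R)
B(q(1)) + 211 = (16 + 48² - 6*48) + 211 = (16 + 2304 - 288) + 211 = 2032 + 211 = 2243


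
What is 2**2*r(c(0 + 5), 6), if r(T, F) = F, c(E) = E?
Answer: 24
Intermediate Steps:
2**2*r(c(0 + 5), 6) = 2**2*6 = 4*6 = 24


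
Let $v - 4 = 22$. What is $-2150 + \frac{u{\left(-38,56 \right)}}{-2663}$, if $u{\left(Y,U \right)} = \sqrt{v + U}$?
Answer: $-2150 - \frac{\sqrt{82}}{2663} \approx -2150.0$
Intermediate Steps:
$v = 26$ ($v = 4 + 22 = 26$)
$u{\left(Y,U \right)} = \sqrt{26 + U}$
$-2150 + \frac{u{\left(-38,56 \right)}}{-2663} = -2150 + \frac{\sqrt{26 + 56}}{-2663} = -2150 + \sqrt{82} \left(- \frac{1}{2663}\right) = -2150 - \frac{\sqrt{82}}{2663}$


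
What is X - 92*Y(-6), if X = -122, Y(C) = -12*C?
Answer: -6746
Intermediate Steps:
X - 92*Y(-6) = -122 - (-1104)*(-6) = -122 - 92*72 = -122 - 6624 = -6746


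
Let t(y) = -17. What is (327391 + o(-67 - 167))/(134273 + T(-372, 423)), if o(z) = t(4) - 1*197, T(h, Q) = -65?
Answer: 36353/14912 ≈ 2.4378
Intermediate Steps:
o(z) = -214 (o(z) = -17 - 1*197 = -17 - 197 = -214)
(327391 + o(-67 - 167))/(134273 + T(-372, 423)) = (327391 - 214)/(134273 - 65) = 327177/134208 = 327177*(1/134208) = 36353/14912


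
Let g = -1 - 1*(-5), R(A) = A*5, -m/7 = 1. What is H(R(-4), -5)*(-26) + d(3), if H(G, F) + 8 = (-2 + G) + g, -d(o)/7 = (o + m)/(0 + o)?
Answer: 2056/3 ≈ 685.33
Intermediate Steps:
m = -7 (m = -7*1 = -7)
R(A) = 5*A
d(o) = -7*(-7 + o)/o (d(o) = -7*(o - 7)/(0 + o) = -7*(-7 + o)/o)
g = 4 (g = -1 + 5 = 4)
H(G, F) = -6 + G (H(G, F) = -8 + ((-2 + G) + 4) = -8 + (2 + G) = -6 + G)
H(R(-4), -5)*(-26) + d(3) = (-6 + 5*(-4))*(-26) + (-7 + 49/3) = (-6 - 20)*(-26) + (-7 + 49*(⅓)) = -26*(-26) + (-7 + 49/3) = 676 + 28/3 = 2056/3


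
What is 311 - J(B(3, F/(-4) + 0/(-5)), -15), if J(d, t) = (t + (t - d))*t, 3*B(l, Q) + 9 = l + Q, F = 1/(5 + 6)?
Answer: -4791/44 ≈ -108.89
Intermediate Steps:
F = 1/11 ≈ 0.090909
B(l, Q) = -3 + Q/3 + l/3 (B(l, Q) = -3 + (l + Q)/3 = -3 + (Q + l)/3 = -3 + (Q/3 + l/3) = -3 + Q/3 + l/3)
J(d, t) = t*(-d + 2*t) (J(d, t) = (-d + 2*t)*t = t*(-d + 2*t))
311 - J(B(3, F/(-4) + 0/(-5)), -15) = 311 - (-15)*(-(-3 + ((1/11)/(-4) + 0/(-5))/3 + (1/3)*3) + 2*(-15)) = 311 - (-15)*(-(-3 + ((1/11)*(-1/4) + 0*(-1/5))/3 + 1) - 30) = 311 - (-15)*(-(-3 + (-1/44 + 0)/3 + 1) - 30) = 311 - (-15)*(-(-3 + (1/3)*(-1/44) + 1) - 30) = 311 - (-15)*(-(-3 - 1/132 + 1) - 30) = 311 - (-15)*(-1*(-265/132) - 30) = 311 - (-15)*(265/132 - 30) = 311 - (-15)*(-3695)/132 = 311 - 1*18475/44 = 311 - 18475/44 = -4791/44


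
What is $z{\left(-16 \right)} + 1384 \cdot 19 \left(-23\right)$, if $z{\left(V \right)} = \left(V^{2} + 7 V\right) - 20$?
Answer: $-604684$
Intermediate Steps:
$z{\left(V \right)} = -20 + V^{2} + 7 V$
$z{\left(-16 \right)} + 1384 \cdot 19 \left(-23\right) = \left(-20 + \left(-16\right)^{2} + 7 \left(-16\right)\right) + 1384 \cdot 19 \left(-23\right) = \left(-20 + 256 - 112\right) + 1384 \left(-437\right) = 124 - 604808 = -604684$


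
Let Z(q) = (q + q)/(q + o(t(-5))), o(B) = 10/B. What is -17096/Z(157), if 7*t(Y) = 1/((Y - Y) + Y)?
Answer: 1649764/157 ≈ 10508.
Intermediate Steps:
t(Y) = 1/(7*Y) (t(Y) = 1/(7*((Y - Y) + Y)) = 1/(7*(0 + Y)) = 1/(7*Y))
Z(q) = 2*q/(-350 + q) (Z(q) = (q + q)/(q + 10/(((⅐)/(-5)))) = (2*q)/(q + 10/(((⅐)*(-⅕)))) = (2*q)/(q + 10/(-1/35)) = (2*q)/(q + 10*(-35)) = (2*q)/(q - 350) = (2*q)/(-350 + q) = 2*q/(-350 + q))
-17096/Z(157) = -17096/(2*157/(-350 + 157)) = -17096/(2*157/(-193)) = -17096/(2*157*(-1/193)) = -17096/(-314/193) = -17096*(-193/314) = 1649764/157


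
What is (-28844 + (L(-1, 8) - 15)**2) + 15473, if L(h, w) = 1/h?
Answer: -13115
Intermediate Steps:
(-28844 + (L(-1, 8) - 15)**2) + 15473 = (-28844 + (1/(-1) - 15)**2) + 15473 = (-28844 + (-1 - 15)**2) + 15473 = (-28844 + (-16)**2) + 15473 = (-28844 + 256) + 15473 = -28588 + 15473 = -13115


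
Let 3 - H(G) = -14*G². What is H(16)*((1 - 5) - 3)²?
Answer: 175763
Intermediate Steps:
H(G) = 3 + 14*G² (H(G) = 3 - (-14)*G² = 3 + 14*G²)
H(16)*((1 - 5) - 3)² = (3 + 14*16²)*((1 - 5) - 3)² = (3 + 14*256)*(-4 - 3)² = (3 + 3584)*(-7)² = 3587*49 = 175763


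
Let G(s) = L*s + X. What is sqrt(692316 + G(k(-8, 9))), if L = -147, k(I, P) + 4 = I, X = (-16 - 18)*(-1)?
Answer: sqrt(694114) ≈ 833.13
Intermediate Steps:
X = 34 (X = -34*(-1) = 34)
k(I, P) = -4 + I
G(s) = 34 - 147*s (G(s) = -147*s + 34 = 34 - 147*s)
sqrt(692316 + G(k(-8, 9))) = sqrt(692316 + (34 - 147*(-4 - 8))) = sqrt(692316 + (34 - 147*(-12))) = sqrt(692316 + (34 + 1764)) = sqrt(692316 + 1798) = sqrt(694114)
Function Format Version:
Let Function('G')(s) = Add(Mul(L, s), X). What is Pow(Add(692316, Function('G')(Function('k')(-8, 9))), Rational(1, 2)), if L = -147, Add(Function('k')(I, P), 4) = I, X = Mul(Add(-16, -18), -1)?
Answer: Pow(694114, Rational(1, 2)) ≈ 833.13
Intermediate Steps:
X = 34 (X = Mul(-34, -1) = 34)
Function('k')(I, P) = Add(-4, I)
Function('G')(s) = Add(34, Mul(-147, s)) (Function('G')(s) = Add(Mul(-147, s), 34) = Add(34, Mul(-147, s)))
Pow(Add(692316, Function('G')(Function('k')(-8, 9))), Rational(1, 2)) = Pow(Add(692316, Add(34, Mul(-147, Add(-4, -8)))), Rational(1, 2)) = Pow(Add(692316, Add(34, Mul(-147, -12))), Rational(1, 2)) = Pow(Add(692316, Add(34, 1764)), Rational(1, 2)) = Pow(Add(692316, 1798), Rational(1, 2)) = Pow(694114, Rational(1, 2))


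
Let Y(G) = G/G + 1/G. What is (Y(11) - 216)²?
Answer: 5588496/121 ≈ 46186.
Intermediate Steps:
Y(G) = 1 + 1/G
(Y(11) - 216)² = ((1 + 11)/11 - 216)² = ((1/11)*12 - 216)² = (12/11 - 216)² = (-2364/11)² = 5588496/121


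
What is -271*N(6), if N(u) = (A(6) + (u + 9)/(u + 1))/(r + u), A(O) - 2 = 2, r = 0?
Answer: -11653/42 ≈ -277.45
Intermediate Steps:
A(O) = 4 (A(O) = 2 + 2 = 4)
N(u) = (4 + (9 + u)/(1 + u))/u (N(u) = (4 + (u + 9)/(u + 1))/(0 + u) = (4 + (9 + u)/(1 + u))/u)
-271*N(6) = -271*(13 + 5*6)/(6*(1 + 6)) = -271*(13 + 30)/(6*7) = -271*43/(6*7) = -271*43/42 = -11653/42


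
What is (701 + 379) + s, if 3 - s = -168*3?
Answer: 1587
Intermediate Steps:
s = 507 (s = 3 - (-168)*3 = 3 - 1*(-504) = 3 + 504 = 507)
(701 + 379) + s = (701 + 379) + 507 = 1080 + 507 = 1587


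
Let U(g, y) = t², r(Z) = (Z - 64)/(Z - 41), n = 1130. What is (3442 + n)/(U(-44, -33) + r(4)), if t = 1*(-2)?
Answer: 42291/52 ≈ 813.29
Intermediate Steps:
t = -2
r(Z) = (-64 + Z)/(-41 + Z)
U(g, y) = 4 (U(g, y) = (-2)² = 4)
(3442 + n)/(U(-44, -33) + r(4)) = (3442 + 1130)/(4 + (-64 + 4)/(-41 + 4)) = 4572/(4 - 60/(-37)) = 4572/(4 - 1/37*(-60)) = 4572/(4 + 60/37) = 4572/(208/37) = 4572*(37/208) = 42291/52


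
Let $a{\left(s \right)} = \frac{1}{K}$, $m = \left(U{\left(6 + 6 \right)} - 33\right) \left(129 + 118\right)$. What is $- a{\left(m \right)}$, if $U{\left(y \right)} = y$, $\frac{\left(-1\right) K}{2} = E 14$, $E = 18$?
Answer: $\frac{1}{504} \approx 0.0019841$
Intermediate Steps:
$K = -504$ ($K = - 2 \cdot 18 \cdot 14 = \left(-2\right) 252 = -504$)
$m = -5187$ ($m = \left(\left(6 + 6\right) - 33\right) \left(129 + 118\right) = \left(12 - 33\right) 247 = \left(-21\right) 247 = -5187$)
$a{\left(s \right)} = - \frac{1}{504}$ ($a{\left(s \right)} = \frac{1}{-504} = - \frac{1}{504}$)
$- a{\left(m \right)} = \left(-1\right) \left(- \frac{1}{504}\right) = \frac{1}{504}$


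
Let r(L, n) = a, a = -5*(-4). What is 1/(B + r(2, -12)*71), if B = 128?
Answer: 1/1548 ≈ 0.00064600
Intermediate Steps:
a = 20
r(L, n) = 20
1/(B + r(2, -12)*71) = 1/(128 + 20*71) = 1/(128 + 1420) = 1/1548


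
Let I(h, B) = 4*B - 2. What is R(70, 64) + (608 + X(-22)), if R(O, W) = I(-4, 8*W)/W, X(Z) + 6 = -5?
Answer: 20127/32 ≈ 628.97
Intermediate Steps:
X(Z) = -11 (X(Z) = -6 - 5 = -11)
I(h, B) = -2 + 4*B
R(O, W) = (-2 + 32*W)/W (R(O, W) = (-2 + 4*(8*W))/W = (-2 + 32*W)/W)
R(70, 64) + (608 + X(-22)) = (32 - 2/64) + (608 - 11) = (32 - 2*1/64) + 597 = (32 - 1/32) + 597 = 1023/32 + 597 = 20127/32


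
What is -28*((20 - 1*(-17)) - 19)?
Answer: -504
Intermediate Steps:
-28*((20 - 1*(-17)) - 19) = -28*((20 + 17) - 19) = -28*(37 - 19) = -28*18 = -504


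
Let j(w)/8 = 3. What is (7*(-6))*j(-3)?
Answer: -1008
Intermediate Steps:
j(w) = 24 (j(w) = 8*3 = 24)
(7*(-6))*j(-3) = (7*(-6))*24 = -42*24 = -1008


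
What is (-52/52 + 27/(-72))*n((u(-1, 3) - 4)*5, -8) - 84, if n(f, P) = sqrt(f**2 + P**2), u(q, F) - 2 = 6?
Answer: -84 - 11*sqrt(29)/2 ≈ -113.62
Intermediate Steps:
u(q, F) = 8 (u(q, F) = 2 + 6 = 8)
n(f, P) = sqrt(P**2 + f**2)
(-52/52 + 27/(-72))*n((u(-1, 3) - 4)*5, -8) - 84 = (-52/52 + 27/(-72))*sqrt((-8)**2 + ((8 - 4)*5)**2) - 84 = (-52*1/52 + 27*(-1/72))*sqrt(64 + (4*5)**2) - 84 = (-1 - 3/8)*sqrt(64 + 20**2) - 84 = -11*sqrt(64 + 400)/8 - 84 = -11*sqrt(29)/2 - 84 = -84 - 11*sqrt(29)/2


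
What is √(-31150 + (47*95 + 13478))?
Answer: I*√13207 ≈ 114.92*I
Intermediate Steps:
√(-31150 + (47*95 + 13478)) = √(-31150 + (4465 + 13478)) = √(-31150 + 17943) = √(-13207) = I*√13207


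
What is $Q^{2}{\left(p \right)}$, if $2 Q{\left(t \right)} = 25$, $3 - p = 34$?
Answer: $\frac{625}{4} \approx 156.25$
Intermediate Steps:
$p = -31$ ($p = 3 - 34 = -31$)
$Q{\left(t \right)} = \frac{25}{2}$ ($Q{\left(t \right)} = \frac{1}{2} \cdot 25 = \frac{25}{2}$)
$Q^{2}{\left(p \right)} = \left(\frac{25}{2}\right)^{2} = \frac{625}{4}$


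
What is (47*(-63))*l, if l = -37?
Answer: 109557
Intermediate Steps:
(47*(-63))*l = (47*(-63))*(-37) = -2961*(-37) = 109557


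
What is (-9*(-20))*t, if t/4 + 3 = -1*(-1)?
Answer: -1440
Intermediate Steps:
t = -8 (t = -12 + 4*(-1*(-1)) = -12 + 4*1 = -12 + 4 = -8)
(-9*(-20))*t = -9*(-20)*(-8) = 180*(-8) = -1440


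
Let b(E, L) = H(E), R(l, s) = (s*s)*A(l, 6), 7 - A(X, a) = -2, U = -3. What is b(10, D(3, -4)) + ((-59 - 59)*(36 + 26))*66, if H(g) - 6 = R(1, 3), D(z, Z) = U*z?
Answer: -482769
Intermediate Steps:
A(X, a) = 9 (A(X, a) = 7 - 1*(-2) = 7 + 2 = 9)
D(z, Z) = -3*z
R(l, s) = 9*s**2 (R(l, s) = (s*s)*9 = s**2*9 = 9*s**2)
H(g) = 87 (H(g) = 6 + 9*3**2 = 6 + 9*9 = 6 + 81 = 87)
b(E, L) = 87
b(10, D(3, -4)) + ((-59 - 59)*(36 + 26))*66 = 87 + ((-59 - 59)*(36 + 26))*66 = 87 - 118*62*66 = 87 - 7316*66 = 87 - 482856 = -482769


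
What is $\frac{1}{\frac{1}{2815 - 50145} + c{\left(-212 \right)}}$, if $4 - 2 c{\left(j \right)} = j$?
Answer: $\frac{47330}{5111639} \approx 0.0092593$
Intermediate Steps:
$c{\left(j \right)} = 2 - \frac{j}{2}$
$\frac{1}{\frac{1}{2815 - 50145} + c{\left(-212 \right)}} = \frac{1}{\frac{1}{2815 - 50145} + \left(2 - -106\right)} = \frac{1}{\frac{1}{-47330} + \left(2 + 106\right)} = \frac{1}{- \frac{1}{47330} + 108} = \frac{1}{\frac{5111639}{47330}} = \frac{47330}{5111639}$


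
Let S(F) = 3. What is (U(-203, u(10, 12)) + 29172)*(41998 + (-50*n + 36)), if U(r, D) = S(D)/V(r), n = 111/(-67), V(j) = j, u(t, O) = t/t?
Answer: 16710619916964/13601 ≈ 1.2286e+9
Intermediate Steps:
u(t, O) = 1
n = -111/67 (n = 111*(-1/67) = -111/67 ≈ -1.6567)
U(r, D) = 3/r
(U(-203, u(10, 12)) + 29172)*(41998 + (-50*n + 36)) = (3/(-203) + 29172)*(41998 + (-50*(-111/67) + 36)) = (3*(-1/203) + 29172)*(41998 + (5550/67 + 36)) = (-3/203 + 29172)*(41998 + 7962/67) = (5921913/203)*(2821828/67) = 16710619916964/13601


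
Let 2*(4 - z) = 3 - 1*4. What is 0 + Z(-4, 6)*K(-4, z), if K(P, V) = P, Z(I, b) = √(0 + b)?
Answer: -4*√6 ≈ -9.7980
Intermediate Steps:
Z(I, b) = √b
z = 9/2 (z = 4 - (3 - 1*4)/2 = 4 - (3 - 4)/2 = 4 - ½*(-1) = 4 + ½ = 9/2 ≈ 4.5000)
0 + Z(-4, 6)*K(-4, z) = 0 + √6*(-4) = 0 - 4*√6 = -4*√6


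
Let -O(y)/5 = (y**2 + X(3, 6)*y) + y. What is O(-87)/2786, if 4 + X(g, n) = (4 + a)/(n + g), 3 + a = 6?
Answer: -116435/8358 ≈ -13.931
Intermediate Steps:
a = 3 (a = -3 + 6 = 3)
X(g, n) = -4 + 7/(g + n) (X(g, n) = -4 + (4 + 3)/(n + g) = -4 + 7/(g + n))
O(y) = -5*y**2 + 100*y/9 (O(y) = -5*((y**2 + ((7 - 4*3 - 4*6)/(3 + 6))*y) + y) = -5*((y**2 + ((7 - 12 - 24)/9)*y) + y) = -5*((y**2 + ((1/9)*(-29))*y) + y) = -5*((y**2 - 29*y/9) + y) = -5*(y**2 - 20*y/9) = -5*y**2 + 100*y/9)
O(-87)/2786 = ((5/9)*(-87)*(20 - 9*(-87)))/2786 = ((5/9)*(-87)*(20 + 783))*(1/2786) = ((5/9)*(-87)*803)*(1/2786) = -116435/3*1/2786 = -116435/8358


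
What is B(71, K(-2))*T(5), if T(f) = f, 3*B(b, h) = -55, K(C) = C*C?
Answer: -275/3 ≈ -91.667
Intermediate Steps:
K(C) = C²
B(b, h) = -55/3 (B(b, h) = (⅓)*(-55) = -55/3)
B(71, K(-2))*T(5) = -55/3*5 = -275/3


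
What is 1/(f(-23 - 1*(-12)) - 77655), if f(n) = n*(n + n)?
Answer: -1/77413 ≈ -1.2918e-5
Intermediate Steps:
f(n) = 2*n² (f(n) = n*(2*n) = 2*n²)
1/(f(-23 - 1*(-12)) - 77655) = 1/(2*(-23 - 1*(-12))² - 77655) = 1/(2*(-23 + 12)² - 77655) = 1/(2*(-11)² - 77655) = 1/(2*121 - 77655) = 1/(242 - 77655) = 1/(-77413) = -1/77413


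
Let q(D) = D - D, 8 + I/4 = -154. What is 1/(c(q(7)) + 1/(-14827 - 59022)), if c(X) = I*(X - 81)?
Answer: 73849/3876186311 ≈ 1.9052e-5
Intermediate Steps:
I = -648 (I = -32 + 4*(-154) = -32 - 616 = -648)
q(D) = 0
c(X) = 52488 - 648*X (c(X) = -648*(X - 81) = -648*(-81 + X) = 52488 - 648*X)
1/(c(q(7)) + 1/(-14827 - 59022)) = 1/((52488 - 648*0) + 1/(-14827 - 59022)) = 1/((52488 + 0) + 1/(-73849)) = 1/(52488 - 1/73849) = 1/(3876186311/73849) = 73849/3876186311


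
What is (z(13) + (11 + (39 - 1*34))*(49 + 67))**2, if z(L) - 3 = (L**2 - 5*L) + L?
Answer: 3904576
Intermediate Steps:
z(L) = 3 + L**2 - 4*L (z(L) = 3 + ((L**2 - 5*L) + L) = 3 + (L**2 - 4*L) = 3 + L**2 - 4*L)
(z(13) + (11 + (39 - 1*34))*(49 + 67))**2 = ((3 + 13**2 - 4*13) + (11 + (39 - 1*34))*(49 + 67))**2 = ((3 + 169 - 52) + (11 + (39 - 34))*116)**2 = (120 + (11 + 5)*116)**2 = (120 + 16*116)**2 = (120 + 1856)**2 = 1976**2 = 3904576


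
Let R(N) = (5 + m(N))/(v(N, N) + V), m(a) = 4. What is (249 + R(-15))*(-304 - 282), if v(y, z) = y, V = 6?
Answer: -145328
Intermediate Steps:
R(N) = 9/(6 + N) (R(N) = (5 + 4)/(N + 6) = 9/(6 + N))
(249 + R(-15))*(-304 - 282) = (249 + 9/(6 - 15))*(-304 - 282) = (249 + 9/(-9))*(-586) = (249 + 9*(-1/9))*(-586) = (249 - 1)*(-586) = 248*(-586) = -145328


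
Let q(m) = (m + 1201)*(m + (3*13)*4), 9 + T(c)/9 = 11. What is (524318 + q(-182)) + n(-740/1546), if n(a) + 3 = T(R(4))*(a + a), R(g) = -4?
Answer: 384802313/773 ≈ 4.9780e+5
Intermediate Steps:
T(c) = 18 (T(c) = -81 + 9*11 = -81 + 99 = 18)
q(m) = (156 + m)*(1201 + m) (q(m) = (1201 + m)*(m + 39*4) = (1201 + m)*(m + 156) = (1201 + m)*(156 + m) = (156 + m)*(1201 + m))
n(a) = -3 + 36*a (n(a) = -3 + 18*(a + a) = -3 + 18*(2*a) = -3 + 36*a)
(524318 + q(-182)) + n(-740/1546) = (524318 + (187356 + (-182)² + 1357*(-182))) + (-3 + 36*(-740/1546)) = (524318 + (187356 + 33124 - 246974)) + (-3 + 36*(-740*1/1546)) = (524318 - 26494) + (-3 + 36*(-370/773)) = 497824 + (-3 - 13320/773) = 497824 - 15639/773 = 384802313/773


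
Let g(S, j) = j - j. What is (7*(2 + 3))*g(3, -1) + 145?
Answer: 145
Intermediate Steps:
g(S, j) = 0
(7*(2 + 3))*g(3, -1) + 145 = (7*(2 + 3))*0 + 145 = (7*5)*0 + 145 = 35*0 + 145 = 0 + 145 = 145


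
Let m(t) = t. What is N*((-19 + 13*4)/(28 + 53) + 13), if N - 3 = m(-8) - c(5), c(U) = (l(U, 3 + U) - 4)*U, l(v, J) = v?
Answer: -3620/27 ≈ -134.07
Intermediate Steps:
c(U) = U*(-4 + U) (c(U) = (U - 4)*U = (-4 + U)*U = U*(-4 + U))
N = -10 (N = 3 + (-8 - 5*(-4 + 5)) = 3 + (-8 - 5) = 3 - 13 = -10)
N*((-19 + 13*4)/(28 + 53) + 13) = -10*((-19 + 13*4)/(28 + 53) + 13) = -10*((-19 + 52)/81 + 13) = -10*(33*(1/81) + 13) = -10*(11/27 + 13) = -10*362/27 = -3620/27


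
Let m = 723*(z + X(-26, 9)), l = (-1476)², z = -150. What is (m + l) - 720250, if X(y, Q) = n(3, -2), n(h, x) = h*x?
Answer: 1345538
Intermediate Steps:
X(y, Q) = -6 (X(y, Q) = 3*(-2) = -6)
l = 2178576
m = -112788 (m = 723*(-150 - 6) = 723*(-156) = -112788)
(m + l) - 720250 = (-112788 + 2178576) - 720250 = 2065788 - 720250 = 1345538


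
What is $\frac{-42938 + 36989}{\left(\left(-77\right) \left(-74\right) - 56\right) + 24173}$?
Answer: $- \frac{5949}{29815} \approx -0.19953$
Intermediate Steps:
$\frac{-42938 + 36989}{\left(\left(-77\right) \left(-74\right) - 56\right) + 24173} = - \frac{5949}{\left(5698 - 56\right) + 24173} = - \frac{5949}{5642 + 24173} = - \frac{5949}{29815}$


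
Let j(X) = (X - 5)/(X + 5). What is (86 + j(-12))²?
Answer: 383161/49 ≈ 7819.6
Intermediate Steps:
j(X) = (-5 + X)/(5 + X)
(86 + j(-12))² = (86 + (-5 - 12)/(5 - 12))² = (86 - 17/(-7))² = (86 - ⅐*(-17))² = (86 + 17/7)² = (619/7)² = 383161/49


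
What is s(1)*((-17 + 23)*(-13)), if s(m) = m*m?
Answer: -78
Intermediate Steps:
s(m) = m**2
s(1)*((-17 + 23)*(-13)) = 1**2*((-17 + 23)*(-13)) = 1*(6*(-13)) = 1*(-78) = -78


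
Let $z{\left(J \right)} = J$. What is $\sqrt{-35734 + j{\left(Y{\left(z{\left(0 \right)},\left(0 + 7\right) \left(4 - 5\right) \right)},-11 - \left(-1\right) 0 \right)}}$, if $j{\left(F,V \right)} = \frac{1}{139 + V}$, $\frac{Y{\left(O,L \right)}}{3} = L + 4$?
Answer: $\frac{i \sqrt{9147902}}{16} \approx 189.03 i$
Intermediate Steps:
$Y{\left(O,L \right)} = 12 + 3 L$ ($Y{\left(O,L \right)} = 3 \left(L + 4\right) = 3 \left(4 + L\right) = 12 + 3 L$)
$\sqrt{-35734 + j{\left(Y{\left(z{\left(0 \right)},\left(0 + 7\right) \left(4 - 5\right) \right)},-11 - \left(-1\right) 0 \right)}} = \sqrt{-35734 + \frac{1}{139 - \left(11 - 0\right)}} = \sqrt{-35734 + \frac{1}{139 - 11}} = \sqrt{-35734 + \frac{1}{128}} = \sqrt{- \frac{4573951}{128}} = \frac{i \sqrt{9147902}}{16}$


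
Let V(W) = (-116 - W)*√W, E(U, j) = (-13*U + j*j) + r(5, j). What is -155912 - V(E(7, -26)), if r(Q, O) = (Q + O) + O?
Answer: -155912 + 654*√538 ≈ -1.4074e+5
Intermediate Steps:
r(Q, O) = Q + 2*O (r(Q, O) = (O + Q) + O = Q + 2*O)
E(U, j) = 5 + j² - 13*U + 2*j (E(U, j) = (-13*U + j*j) + (5 + 2*j) = (-13*U + j²) + (5 + 2*j) = (j² - 13*U) + (5 + 2*j) = 5 + j² - 13*U + 2*j)
V(W) = √W*(-116 - W)
-155912 - V(E(7, -26)) = -155912 - √(5 + (-26)² - 13*7 + 2*(-26))*(-116 - (5 + (-26)² - 13*7 + 2*(-26))) = -155912 - √(5 + 676 - 91 - 52)*(-116 - (5 + 676 - 91 - 52)) = -155912 - √538*(-116 - 1*538) = -155912 - √538*(-116 - 538) = -155912 - √538*(-654) = -155912 - (-654)*√538 = -155912 + 654*√538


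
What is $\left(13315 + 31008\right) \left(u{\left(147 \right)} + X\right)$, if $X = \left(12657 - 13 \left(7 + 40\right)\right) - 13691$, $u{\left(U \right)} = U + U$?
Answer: $-59880373$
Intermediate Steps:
$u{\left(U \right)} = 2 U$
$X = -1645$ ($X = \left(12657 - 611\right) - 13691 = 12046 - 13691 = -1645$)
$\left(13315 + 31008\right) \left(u{\left(147 \right)} + X\right) = \left(13315 + 31008\right) \left(2 \cdot 147 - 1645\right) = 44323 \left(294 - 1645\right) = 44323 \left(-1351\right) = -59880373$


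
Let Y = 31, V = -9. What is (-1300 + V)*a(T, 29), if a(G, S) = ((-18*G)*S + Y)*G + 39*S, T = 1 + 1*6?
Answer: 31717070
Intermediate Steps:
T = 7 (T = 1 + 6 = 7)
a(G, S) = 39*S + G*(31 - 18*G*S) (a(G, S) = ((-18*G)*S + 31)*G + 39*S = (-18*G*S + 31)*G + 39*S = (31 - 18*G*S)*G + 39*S = G*(31 - 18*G*S) + 39*S = 39*S + G*(31 - 18*G*S))
(-1300 + V)*a(T, 29) = (-1300 - 9)*(31*7 + 39*29 - 18*29*7²) = -1309*(217 + 1131 - 18*29*49) = -1309*(217 + 1131 - 25578) = -1309*(-24230) = 31717070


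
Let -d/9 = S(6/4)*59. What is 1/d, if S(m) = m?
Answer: -2/1593 ≈ -0.0012555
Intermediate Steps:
d = -1593/2 (d = -9*6/4*59 = -9*6*(¼)*59 = -27*59/2 = -9*177/2 = -1593/2 ≈ -796.50)
1/d = 1/(-1593/2) = -2/1593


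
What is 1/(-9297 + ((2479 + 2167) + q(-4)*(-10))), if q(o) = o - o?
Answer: -1/4651 ≈ -0.00021501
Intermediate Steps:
q(o) = 0
1/(-9297 + ((2479 + 2167) + q(-4)*(-10))) = 1/(-9297 + ((2479 + 2167) + 0*(-10))) = 1/(-9297 + (4646 + 0)) = 1/(-9297 + 4646) = 1/(-4651) = -1/4651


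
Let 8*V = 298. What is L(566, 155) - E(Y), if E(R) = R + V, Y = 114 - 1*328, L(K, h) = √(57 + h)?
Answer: 707/4 + 2*√53 ≈ 191.31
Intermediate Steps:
V = 149/4 (V = (⅛)*298 = 149/4 ≈ 37.250)
Y = -214 (Y = 114 - 328 = -214)
E(R) = 149/4 + R (E(R) = R + 149/4 = 149/4 + R)
L(566, 155) - E(Y) = √(57 + 155) - (149/4 - 214) = √212 - 1*(-707/4) = 2*√53 + 707/4 = 707/4 + 2*√53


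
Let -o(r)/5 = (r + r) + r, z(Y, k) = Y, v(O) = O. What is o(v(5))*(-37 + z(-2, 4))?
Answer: 2925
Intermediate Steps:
o(r) = -15*r (o(r) = -5*((r + r) + r) = -5*(2*r + r) = -15*r)
o(v(5))*(-37 + z(-2, 4)) = (-15*5)*(-37 - 2) = -75*(-39) = 2925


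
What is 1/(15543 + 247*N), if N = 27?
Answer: 1/22212 ≈ 4.5021e-5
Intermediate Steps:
1/(15543 + 247*N) = 1/(15543 + 247*27) = 1/(15543 + 6669) = 1/22212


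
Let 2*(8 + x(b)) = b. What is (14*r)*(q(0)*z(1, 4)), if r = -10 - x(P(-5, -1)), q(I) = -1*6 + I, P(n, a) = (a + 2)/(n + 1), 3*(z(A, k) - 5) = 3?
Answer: 945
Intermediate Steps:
z(A, k) = 6 (z(A, k) = 5 + (⅓)*3 = 5 + 1 = 6)
P(n, a) = (2 + a)/(1 + n)
q(I) = -6 + I
x(b) = -8 + b/2
r = -15/8 (r = -10 - (-8 + ((2 - 1)/(1 - 5))/2) = -10 - (-8 + (1/(-4))/2) = -10 - (-8 + (-¼*1)/2) = -10 - (-8 + (½)*(-¼)) = -10 - (-8 - ⅛) = -10 - 1*(-65/8) = -10 + 65/8 = -15/8 ≈ -1.8750)
(14*r)*(q(0)*z(1, 4)) = (14*(-15/8))*((-6 + 0)*6) = -(-315)*6/2 = -105/4*(-36) = 945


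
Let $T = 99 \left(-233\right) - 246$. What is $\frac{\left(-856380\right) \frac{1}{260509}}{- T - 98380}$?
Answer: $\frac{856380}{19555629103} \approx 4.3792 \cdot 10^{-5}$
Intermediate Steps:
$T = -23313$ ($T = -23067 - 246 = -23313$)
$\frac{\left(-856380\right) \frac{1}{260509}}{- T - 98380} = \frac{\left(-856380\right) \frac{1}{260509}}{\left(-1\right) \left(-23313\right) - 98380} = \frac{\left(-856380\right) \frac{1}{260509}}{23313 - 98380} = - \frac{856380}{260509 \left(-75067\right)} = \left(- \frac{856380}{260509}\right) \left(- \frac{1}{75067}\right) = \frac{856380}{19555629103}$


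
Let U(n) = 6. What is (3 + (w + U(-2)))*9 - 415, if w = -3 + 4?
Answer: -325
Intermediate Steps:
w = 1
(3 + (w + U(-2)))*9 - 415 = (3 + (1 + 6))*9 - 415 = (3 + 7)*9 - 415 = 10*9 - 415 = 90 - 415 = -325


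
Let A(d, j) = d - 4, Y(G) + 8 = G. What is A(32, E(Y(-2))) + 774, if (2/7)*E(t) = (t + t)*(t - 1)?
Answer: 802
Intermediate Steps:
Y(G) = -8 + G
E(t) = 7*t*(-1 + t) (E(t) = 7*((t + t)*(t - 1))/2 = 7*((2*t)*(-1 + t))/2 = 7*(2*t*(-1 + t))/2 = 7*t*(-1 + t))
A(d, j) = -4 + d
A(32, E(Y(-2))) + 774 = (-4 + 32) + 774 = 28 + 774 = 802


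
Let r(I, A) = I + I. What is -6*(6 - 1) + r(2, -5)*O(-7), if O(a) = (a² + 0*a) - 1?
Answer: 162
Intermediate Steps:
r(I, A) = 2*I
O(a) = -1 + a² (O(a) = (a² + 0) - 1 = a² - 1 = -1 + a²)
-6*(6 - 1) + r(2, -5)*O(-7) = -6*(6 - 1) + (2*2)*(-1 + (-7)²) = -6*5 + 4*(-1 + 49) = -30 + 4*48 = -30 + 192 = 162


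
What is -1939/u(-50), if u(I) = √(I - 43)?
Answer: 1939*I*√93/93 ≈ 201.06*I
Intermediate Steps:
u(I) = √(-43 + I)
-1939/u(-50) = -1939/√(-43 - 50) = -1939*(-I*√93/93) = -(-1939)*I*√93/93 = 1939*I*√93/93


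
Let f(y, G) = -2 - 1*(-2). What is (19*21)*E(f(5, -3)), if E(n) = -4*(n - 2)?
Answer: 3192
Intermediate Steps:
f(y, G) = 0 (f(y, G) = -2 + 2 = 0)
E(n) = 8 - 4*n (E(n) = -4*(-2 + n) = 8 - 4*n)
(19*21)*E(f(5, -3)) = (19*21)*(8 - 4*0) = 399*(8 + 0) = 399*8 = 3192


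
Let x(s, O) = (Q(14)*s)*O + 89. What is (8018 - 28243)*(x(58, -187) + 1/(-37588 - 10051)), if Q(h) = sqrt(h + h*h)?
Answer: -85751370750/47639 + 219360350*sqrt(210) ≈ 3.1770e+9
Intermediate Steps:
Q(h) = sqrt(h + h**2)
x(s, O) = 89 + O*s*sqrt(210) (x(s, O) = (sqrt(14*(1 + 14))*s)*O + 89 = (sqrt(14*15)*s)*O + 89 = (sqrt(210)*s)*O + 89 = (s*sqrt(210))*O + 89 = O*s*sqrt(210) + 89 = 89 + O*s*sqrt(210))
(8018 - 28243)*(x(58, -187) + 1/(-37588 - 10051)) = (8018 - 28243)*((89 - 187*58*sqrt(210)) + 1/(-37588 - 10051)) = -20225*((89 - 10846*sqrt(210)) + 1/(-47639)) = -20225*((89 - 10846*sqrt(210)) - 1/47639) = -20225*(4239870/47639 - 10846*sqrt(210)) = -85751370750/47639 + 219360350*sqrt(210)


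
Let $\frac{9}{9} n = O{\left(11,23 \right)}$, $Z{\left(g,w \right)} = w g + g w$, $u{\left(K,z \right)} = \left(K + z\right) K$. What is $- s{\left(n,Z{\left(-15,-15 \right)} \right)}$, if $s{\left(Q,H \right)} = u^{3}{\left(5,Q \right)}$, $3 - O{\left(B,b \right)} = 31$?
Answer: $1520875$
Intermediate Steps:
$u{\left(K,z \right)} = K \left(K + z\right)$
$O{\left(B,b \right)} = -28$ ($O{\left(B,b \right)} = 3 - 31 = -28$)
$Z{\left(g,w \right)} = 2 g w$ ($Z{\left(g,w \right)} = g w + g w = 2 g w$)
$n = -28$
$s{\left(Q,H \right)} = \left(25 + 5 Q\right)^{3}$ ($s{\left(Q,H \right)} = \left(5 \left(5 + Q\right)\right)^{3} = \left(25 + 5 Q\right)^{3}$)
$- s{\left(n,Z{\left(-15,-15 \right)} \right)} = - 125 \left(5 - 28\right)^{3} = - 125 \left(-23\right)^{3} = - 125 \left(-12167\right) = \left(-1\right) \left(-1520875\right) = 1520875$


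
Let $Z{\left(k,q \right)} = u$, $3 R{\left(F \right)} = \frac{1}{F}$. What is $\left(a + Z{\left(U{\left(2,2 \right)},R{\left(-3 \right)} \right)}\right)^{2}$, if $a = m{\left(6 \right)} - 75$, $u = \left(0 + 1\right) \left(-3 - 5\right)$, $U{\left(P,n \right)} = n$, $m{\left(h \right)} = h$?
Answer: $5929$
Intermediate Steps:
$R{\left(F \right)} = \frac{1}{3 F}$
$u = -8$ ($u = 1 \left(-8\right) = -8$)
$Z{\left(k,q \right)} = -8$
$a = -69$ ($a = 6 - 75 = -69$)
$\left(a + Z{\left(U{\left(2,2 \right)},R{\left(-3 \right)} \right)}\right)^{2} = \left(-69 - 8\right)^{2} = \left(-77\right)^{2} = 5929$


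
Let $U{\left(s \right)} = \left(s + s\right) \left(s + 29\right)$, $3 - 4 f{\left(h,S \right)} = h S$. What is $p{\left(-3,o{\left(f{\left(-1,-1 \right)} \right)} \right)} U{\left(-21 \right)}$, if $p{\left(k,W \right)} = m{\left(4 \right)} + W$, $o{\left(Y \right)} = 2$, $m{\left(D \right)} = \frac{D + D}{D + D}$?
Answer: $-1008$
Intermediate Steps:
$f{\left(h,S \right)} = \frac{3}{4} - \frac{S h}{4}$ ($f{\left(h,S \right)} = \frac{3}{4} - \frac{h S}{4} = \frac{3}{4} - \frac{S h}{4}$)
$m{\left(D \right)} = 1$ ($m{\left(D \right)} = \frac{2 D}{2 D} = 2 D \frac{1}{2 D} = 1$)
$p{\left(k,W \right)} = 1 + W$
$U{\left(s \right)} = 2 s \left(29 + s\right)$
$p{\left(-3,o{\left(f{\left(-1,-1 \right)} \right)} \right)} U{\left(-21 \right)} = \left(1 + 2\right) 2 \left(-21\right) \left(29 - 21\right) = 3 \cdot 2 \left(-21\right) 8 = 3 \left(-336\right) = -1008$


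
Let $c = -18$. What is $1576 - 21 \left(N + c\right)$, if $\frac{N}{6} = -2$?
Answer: $2206$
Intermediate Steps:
$N = -12$ ($N = 6 \left(-2\right) = -12$)
$1576 - 21 \left(N + c\right) = 1576 - 21 \left(-12 - 18\right) = 1576 - 21 \left(-30\right) = 1576 - -630 = 1576 + 630 = 2206$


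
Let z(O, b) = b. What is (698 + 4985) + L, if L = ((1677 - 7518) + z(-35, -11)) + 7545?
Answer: 7376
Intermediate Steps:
L = 1693 (L = ((1677 - 7518) - 11) + 7545 = (-5841 - 11) + 7545 = -5852 + 7545 = 1693)
(698 + 4985) + L = (698 + 4985) + 1693 = 5683 + 1693 = 7376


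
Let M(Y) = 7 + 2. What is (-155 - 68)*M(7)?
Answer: -2007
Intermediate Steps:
M(Y) = 9
(-155 - 68)*M(7) = (-155 - 68)*9 = -223*9 = -2007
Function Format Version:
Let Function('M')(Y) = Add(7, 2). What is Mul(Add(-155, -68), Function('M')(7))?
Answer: -2007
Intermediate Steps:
Function('M')(Y) = 9
Mul(Add(-155, -68), Function('M')(7)) = Mul(Add(-155, -68), 9) = Mul(-223, 9) = -2007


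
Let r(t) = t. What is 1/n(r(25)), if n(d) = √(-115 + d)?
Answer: -I*√10/30 ≈ -0.10541*I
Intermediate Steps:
1/n(r(25)) = 1/(√(-115 + 25)) = 1/(√(-90)) = 1/(3*I*√10) = -I*√10/30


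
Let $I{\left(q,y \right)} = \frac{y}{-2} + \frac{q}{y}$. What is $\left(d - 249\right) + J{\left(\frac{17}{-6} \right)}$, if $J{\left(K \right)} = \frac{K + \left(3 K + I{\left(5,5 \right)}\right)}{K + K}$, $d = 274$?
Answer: $\frac{927}{34} \approx 27.265$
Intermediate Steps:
$I{\left(q,y \right)} = - \frac{y}{2} + \frac{q}{y}$ ($I{\left(q,y \right)} = y \left(- \frac{1}{2}\right) + \frac{q}{y} = - \frac{y}{2} + \frac{q}{y}$)
$J{\left(K \right)} = \frac{- \frac{3}{2} + 4 K}{2 K}$ ($J{\left(K \right)} = \frac{K + \left(3 K + \left(\left(- \frac{1}{2}\right) 5 + \frac{5}{5}\right)\right)}{K + K} = \frac{K + \left(3 K + \left(- \frac{5}{2} + 5 \cdot \frac{1}{5}\right)\right)}{2 K} = \left(K + \left(3 K + \left(- \frac{5}{2} + 1\right)\right)\right) \frac{1}{2 K} = \left(K + \left(3 K - \frac{3}{2}\right)\right) \frac{1}{2 K} = \left(K + \left(- \frac{3}{2} + 3 K\right)\right) \frac{1}{2 K} = \left(- \frac{3}{2} + 4 K\right) \frac{1}{2 K} = \frac{- \frac{3}{2} + 4 K}{2 K}$)
$\left(d - 249\right) + J{\left(\frac{17}{-6} \right)} = \left(274 - 249\right) + \left(2 - \frac{3}{4 \frac{17}{-6}}\right) = 25 + \left(2 - \frac{3}{4 \cdot 17 \left(- \frac{1}{6}\right)}\right) = 25 + \left(2 - \frac{3}{4 \left(- \frac{17}{6}\right)}\right) = 25 + \left(2 - - \frac{9}{34}\right) = 25 + \left(2 + \frac{9}{34}\right) = 25 + \frac{77}{34} = \frac{927}{34}$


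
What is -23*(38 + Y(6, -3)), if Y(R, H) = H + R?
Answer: -943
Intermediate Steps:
-23*(38 + Y(6, -3)) = -23*(38 + (-3 + 6)) = -23*(38 + 3) = -23*41 = -943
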